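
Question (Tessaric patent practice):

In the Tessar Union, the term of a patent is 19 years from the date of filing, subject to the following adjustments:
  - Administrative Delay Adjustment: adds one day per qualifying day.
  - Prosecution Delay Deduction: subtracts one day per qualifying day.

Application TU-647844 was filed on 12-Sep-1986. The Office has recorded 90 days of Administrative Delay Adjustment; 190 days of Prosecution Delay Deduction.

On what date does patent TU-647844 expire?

Base term: filing date + 19 years → 12 September 2005.
Administrative Delay Adjustment: +90 days → 11 December 2005.
Prosecution Delay Deduction: −190 days → 4 June 2005.

June 4, 2005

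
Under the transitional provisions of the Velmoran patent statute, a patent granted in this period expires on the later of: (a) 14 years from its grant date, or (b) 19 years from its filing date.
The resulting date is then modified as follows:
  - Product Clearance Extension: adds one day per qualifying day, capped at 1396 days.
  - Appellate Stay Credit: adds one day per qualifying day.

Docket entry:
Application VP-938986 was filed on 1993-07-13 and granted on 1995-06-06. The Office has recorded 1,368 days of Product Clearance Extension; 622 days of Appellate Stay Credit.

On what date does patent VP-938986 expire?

2017-12-24

(a) grant + 14 years → 6 June 2009.
(b) filing + 19 years → 13 July 2012.
Later of the two: 13 July 2012.
Product Clearance Extension: 1368 days (within the 1396-day cap) → +1368 days → 11 April 2016.
Appellate Stay Credit: +622 days → 24 December 2017.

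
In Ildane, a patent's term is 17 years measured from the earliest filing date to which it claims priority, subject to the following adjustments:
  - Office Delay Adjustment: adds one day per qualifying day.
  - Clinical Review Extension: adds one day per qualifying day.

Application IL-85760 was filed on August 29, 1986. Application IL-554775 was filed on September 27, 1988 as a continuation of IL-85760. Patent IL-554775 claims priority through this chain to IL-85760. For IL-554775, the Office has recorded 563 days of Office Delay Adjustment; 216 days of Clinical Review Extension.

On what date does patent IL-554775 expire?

Earliest priority filing: 29 August 1986.
Base term: 29 August 1986 + 17 years → 29 August 2003.
Office Delay Adjustment: +563 days → 14 March 2005.
Clinical Review Extension: +216 days → 16 October 2005.

2005-10-16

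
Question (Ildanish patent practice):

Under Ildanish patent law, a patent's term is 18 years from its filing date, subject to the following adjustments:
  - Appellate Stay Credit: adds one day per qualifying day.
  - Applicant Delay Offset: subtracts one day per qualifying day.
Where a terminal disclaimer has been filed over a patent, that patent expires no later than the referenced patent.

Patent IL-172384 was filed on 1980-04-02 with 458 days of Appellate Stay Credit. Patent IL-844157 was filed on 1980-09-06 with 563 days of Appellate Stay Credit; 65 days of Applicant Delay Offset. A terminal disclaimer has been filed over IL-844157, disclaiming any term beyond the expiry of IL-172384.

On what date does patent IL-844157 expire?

Natural term of IL-844157:
  Base: filing + 18 years → 6 September 1998.
  Appellate Stay Credit: +563 days → 22 March 2000.
  Applicant Delay Offset: −65 days → 17 January 2000.
Expiry of referenced patent IL-172384:
  Base: filing + 18 years → 2 April 1998.
  Appellate Stay Credit: +458 days → 4 July 1999.
Terminal disclaimer: IL-844157 expires on the earlier of 17 January 2000 and 4 July 1999.

1999-07-04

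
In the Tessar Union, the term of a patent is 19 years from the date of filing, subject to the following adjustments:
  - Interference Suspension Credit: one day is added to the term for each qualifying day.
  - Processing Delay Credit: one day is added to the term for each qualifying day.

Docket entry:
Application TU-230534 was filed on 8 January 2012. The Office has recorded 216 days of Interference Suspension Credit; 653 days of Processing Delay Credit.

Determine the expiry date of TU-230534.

2033-05-26

Base term: filing date + 19 years → 8 January 2031.
Interference Suspension Credit: +216 days → 12 August 2031.
Processing Delay Credit: +653 days → 26 May 2033.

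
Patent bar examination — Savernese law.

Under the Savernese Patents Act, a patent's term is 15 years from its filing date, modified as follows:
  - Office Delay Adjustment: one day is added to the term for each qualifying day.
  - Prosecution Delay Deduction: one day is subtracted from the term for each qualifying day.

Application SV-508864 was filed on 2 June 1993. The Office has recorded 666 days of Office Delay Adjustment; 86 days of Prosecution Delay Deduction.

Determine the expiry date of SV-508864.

Base term: filing date + 15 years → 2 June 2008.
Office Delay Adjustment: +666 days → 30 March 2010.
Prosecution Delay Deduction: −86 days → 3 January 2010.

2010-01-03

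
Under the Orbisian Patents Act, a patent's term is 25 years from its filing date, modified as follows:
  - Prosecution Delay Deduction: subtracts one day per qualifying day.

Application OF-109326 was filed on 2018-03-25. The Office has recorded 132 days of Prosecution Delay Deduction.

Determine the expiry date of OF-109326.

2042-11-13

Base term: filing date + 25 years → 25 March 2043.
Prosecution Delay Deduction: −132 days → 13 November 2042.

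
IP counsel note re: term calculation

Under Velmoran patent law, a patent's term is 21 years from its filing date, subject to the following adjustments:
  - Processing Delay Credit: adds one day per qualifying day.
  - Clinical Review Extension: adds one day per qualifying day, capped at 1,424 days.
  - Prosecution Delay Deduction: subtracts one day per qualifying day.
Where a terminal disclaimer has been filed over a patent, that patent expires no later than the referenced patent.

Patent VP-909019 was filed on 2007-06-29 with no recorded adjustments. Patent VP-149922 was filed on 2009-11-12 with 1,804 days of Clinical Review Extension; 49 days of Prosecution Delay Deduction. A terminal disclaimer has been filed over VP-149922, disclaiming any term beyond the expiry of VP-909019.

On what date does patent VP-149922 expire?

Natural term of VP-149922:
  Base: filing + 21 years → 12 November 2030.
  Clinical Review Extension: 1804 days claimed exceeds the 1424-day cap, so +1424 days → 6 October 2034.
  Prosecution Delay Deduction: −49 days → 18 August 2034.
Expiry of referenced patent VP-909019:
  Base: filing + 21 years → 29 June 2028.
Terminal disclaimer: VP-149922 expires on the earlier of 18 August 2034 and 29 June 2028.

2028-06-29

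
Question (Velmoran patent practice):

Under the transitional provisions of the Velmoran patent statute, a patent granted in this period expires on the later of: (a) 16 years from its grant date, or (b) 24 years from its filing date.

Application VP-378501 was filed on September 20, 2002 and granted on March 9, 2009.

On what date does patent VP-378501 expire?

(a) grant + 16 years → 9 March 2025.
(b) filing + 24 years → 20 September 2026.
Later of the two: 20 September 2026.

2026-09-20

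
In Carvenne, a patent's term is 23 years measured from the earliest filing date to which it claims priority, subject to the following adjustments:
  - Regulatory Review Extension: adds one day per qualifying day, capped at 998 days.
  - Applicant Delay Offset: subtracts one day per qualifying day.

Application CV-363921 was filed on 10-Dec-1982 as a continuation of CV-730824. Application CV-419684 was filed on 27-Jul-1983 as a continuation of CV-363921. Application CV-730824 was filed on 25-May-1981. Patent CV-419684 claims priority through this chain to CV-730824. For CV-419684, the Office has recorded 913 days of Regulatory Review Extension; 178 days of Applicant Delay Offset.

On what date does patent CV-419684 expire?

2006-05-30

Earliest priority filing: 25 May 1981.
Base term: 25 May 1981 + 23 years → 25 May 2004.
Regulatory Review Extension: 913 days (within the 998-day cap) → +913 days → 24 November 2006.
Applicant Delay Offset: −178 days → 30 May 2006.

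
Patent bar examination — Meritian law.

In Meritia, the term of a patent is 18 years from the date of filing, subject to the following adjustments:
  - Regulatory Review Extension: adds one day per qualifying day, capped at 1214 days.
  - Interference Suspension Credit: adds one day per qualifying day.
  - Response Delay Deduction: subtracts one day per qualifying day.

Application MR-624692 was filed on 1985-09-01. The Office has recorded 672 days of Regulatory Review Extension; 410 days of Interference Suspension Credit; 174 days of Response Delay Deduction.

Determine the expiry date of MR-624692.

February 25, 2006

Base term: filing date + 18 years → 1 September 2003.
Regulatory Review Extension: 672 days (within the 1214-day cap) → +672 days → 4 July 2005.
Interference Suspension Credit: +410 days → 18 August 2006.
Response Delay Deduction: −174 days → 25 February 2006.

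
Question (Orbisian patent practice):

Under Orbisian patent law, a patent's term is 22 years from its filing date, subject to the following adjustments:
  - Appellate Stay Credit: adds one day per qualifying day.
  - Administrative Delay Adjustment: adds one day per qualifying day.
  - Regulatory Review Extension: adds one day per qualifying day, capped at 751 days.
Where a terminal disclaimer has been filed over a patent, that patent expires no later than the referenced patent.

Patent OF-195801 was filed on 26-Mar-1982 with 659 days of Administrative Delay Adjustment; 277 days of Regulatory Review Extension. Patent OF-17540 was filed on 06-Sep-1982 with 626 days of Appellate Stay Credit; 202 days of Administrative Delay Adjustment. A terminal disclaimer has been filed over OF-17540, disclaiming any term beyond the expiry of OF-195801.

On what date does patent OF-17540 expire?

October 18, 2006

Natural term of OF-17540:
  Base: filing + 22 years → 6 September 2004.
  Appellate Stay Credit: +626 days → 25 May 2006.
  Administrative Delay Adjustment: +202 days → 13 December 2006.
Expiry of referenced patent OF-195801:
  Base: filing + 22 years → 26 March 2004.
  Administrative Delay Adjustment: +659 days → 14 January 2006.
  Regulatory Review Extension: 277 days (within the 751-day cap) → +277 days → 18 October 2006.
Terminal disclaimer: OF-17540 expires on the earlier of 13 December 2006 and 18 October 2006.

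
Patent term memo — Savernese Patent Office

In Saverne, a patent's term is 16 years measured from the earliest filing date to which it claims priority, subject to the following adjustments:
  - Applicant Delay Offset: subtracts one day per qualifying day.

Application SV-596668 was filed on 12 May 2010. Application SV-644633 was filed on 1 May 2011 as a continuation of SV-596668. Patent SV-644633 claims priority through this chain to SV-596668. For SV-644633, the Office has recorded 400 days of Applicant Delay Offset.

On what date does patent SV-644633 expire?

2025-04-07

Earliest priority filing: 12 May 2010.
Base term: 12 May 2010 + 16 years → 12 May 2026.
Applicant Delay Offset: −400 days → 7 April 2025.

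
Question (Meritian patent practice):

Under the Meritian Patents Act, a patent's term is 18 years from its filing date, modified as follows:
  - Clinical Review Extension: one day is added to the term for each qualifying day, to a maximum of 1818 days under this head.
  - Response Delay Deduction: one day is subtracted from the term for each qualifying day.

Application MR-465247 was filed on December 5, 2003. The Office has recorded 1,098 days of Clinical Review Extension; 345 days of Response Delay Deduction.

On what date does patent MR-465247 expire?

2023-12-28

Base term: filing date + 18 years → 5 December 2021.
Clinical Review Extension: 1098 days (within the 1818-day cap) → +1098 days → 7 December 2024.
Response Delay Deduction: −345 days → 28 December 2023.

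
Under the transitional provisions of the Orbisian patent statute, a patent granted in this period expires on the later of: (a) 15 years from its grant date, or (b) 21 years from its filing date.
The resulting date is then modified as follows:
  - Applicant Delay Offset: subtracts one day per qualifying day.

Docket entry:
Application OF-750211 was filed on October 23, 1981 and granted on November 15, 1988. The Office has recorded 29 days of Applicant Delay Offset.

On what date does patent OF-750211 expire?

2003-10-17

(a) grant + 15 years → 15 November 2003.
(b) filing + 21 years → 23 October 2002.
Later of the two: 15 November 2003.
Applicant Delay Offset: −29 days → 17 October 2003.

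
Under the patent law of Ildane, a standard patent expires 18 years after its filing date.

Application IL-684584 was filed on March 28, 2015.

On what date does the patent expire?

Filing date + 18 years → 28 March 2033.

March 28, 2033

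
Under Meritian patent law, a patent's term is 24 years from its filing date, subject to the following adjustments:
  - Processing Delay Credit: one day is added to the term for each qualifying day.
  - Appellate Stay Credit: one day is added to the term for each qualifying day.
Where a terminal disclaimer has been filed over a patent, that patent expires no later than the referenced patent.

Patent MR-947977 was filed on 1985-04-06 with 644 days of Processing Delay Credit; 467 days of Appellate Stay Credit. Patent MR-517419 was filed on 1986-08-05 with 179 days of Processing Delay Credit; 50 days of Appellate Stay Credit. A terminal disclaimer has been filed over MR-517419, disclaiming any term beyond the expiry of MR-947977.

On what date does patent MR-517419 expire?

2011-03-22

Natural term of MR-517419:
  Base: filing + 24 years → 5 August 2010.
  Processing Delay Credit: +179 days → 31 January 2011.
  Appellate Stay Credit: +50 days → 22 March 2011.
Expiry of referenced patent MR-947977:
  Base: filing + 24 years → 6 April 2009.
  Processing Delay Credit: +644 days → 10 January 2011.
  Appellate Stay Credit: +467 days → 21 April 2012.
Terminal disclaimer: MR-517419 expires on the earlier of 22 March 2011 and 21 April 2012.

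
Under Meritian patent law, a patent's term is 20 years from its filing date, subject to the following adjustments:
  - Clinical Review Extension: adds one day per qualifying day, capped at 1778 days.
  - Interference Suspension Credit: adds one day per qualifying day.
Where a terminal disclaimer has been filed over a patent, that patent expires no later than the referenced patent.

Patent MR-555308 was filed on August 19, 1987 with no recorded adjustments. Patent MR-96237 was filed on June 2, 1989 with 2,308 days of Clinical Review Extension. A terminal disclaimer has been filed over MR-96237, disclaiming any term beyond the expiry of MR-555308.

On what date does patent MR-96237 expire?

August 19, 2007

Natural term of MR-96237:
  Base: filing + 20 years → 2 June 2009.
  Clinical Review Extension: 2308 days claimed exceeds the 1778-day cap, so +1778 days → 15 April 2014.
Expiry of referenced patent MR-555308:
  Base: filing + 20 years → 19 August 2007.
Terminal disclaimer: MR-96237 expires on the earlier of 15 April 2014 and 19 August 2007.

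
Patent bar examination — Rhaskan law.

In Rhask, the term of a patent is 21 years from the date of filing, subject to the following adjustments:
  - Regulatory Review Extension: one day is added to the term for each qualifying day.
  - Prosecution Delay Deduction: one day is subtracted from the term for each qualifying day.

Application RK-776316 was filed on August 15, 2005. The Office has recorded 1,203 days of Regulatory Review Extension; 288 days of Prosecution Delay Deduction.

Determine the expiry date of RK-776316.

Base term: filing date + 21 years → 15 August 2026.
Regulatory Review Extension: +1203 days → 30 November 2029.
Prosecution Delay Deduction: −288 days → 15 February 2029.

February 15, 2029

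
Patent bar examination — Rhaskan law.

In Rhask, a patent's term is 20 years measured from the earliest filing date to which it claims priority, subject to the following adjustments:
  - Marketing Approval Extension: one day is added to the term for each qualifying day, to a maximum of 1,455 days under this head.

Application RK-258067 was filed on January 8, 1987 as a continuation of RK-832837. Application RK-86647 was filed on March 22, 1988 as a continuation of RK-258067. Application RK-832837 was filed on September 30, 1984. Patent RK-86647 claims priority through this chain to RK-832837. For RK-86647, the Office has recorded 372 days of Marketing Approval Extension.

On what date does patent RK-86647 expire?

October 7, 2005

Earliest priority filing: 30 September 1984.
Base term: 30 September 1984 + 20 years → 30 September 2004.
Marketing Approval Extension: 372 days (within the 1455-day cap) → +372 days → 7 October 2005.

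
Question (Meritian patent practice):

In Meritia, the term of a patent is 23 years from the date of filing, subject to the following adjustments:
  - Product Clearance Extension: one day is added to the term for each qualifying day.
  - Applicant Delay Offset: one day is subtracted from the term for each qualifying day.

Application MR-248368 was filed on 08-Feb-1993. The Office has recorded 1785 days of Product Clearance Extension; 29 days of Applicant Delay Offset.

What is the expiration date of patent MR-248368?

November 29, 2020

Base term: filing date + 23 years → 8 February 2016.
Product Clearance Extension: +1785 days → 28 December 2020.
Applicant Delay Offset: −29 days → 29 November 2020.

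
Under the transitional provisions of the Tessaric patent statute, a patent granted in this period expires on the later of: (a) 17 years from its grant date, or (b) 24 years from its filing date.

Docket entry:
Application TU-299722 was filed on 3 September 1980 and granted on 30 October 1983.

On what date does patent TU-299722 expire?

(a) grant + 17 years → 30 October 2000.
(b) filing + 24 years → 3 September 2004.
Later of the two: 3 September 2004.

September 3, 2004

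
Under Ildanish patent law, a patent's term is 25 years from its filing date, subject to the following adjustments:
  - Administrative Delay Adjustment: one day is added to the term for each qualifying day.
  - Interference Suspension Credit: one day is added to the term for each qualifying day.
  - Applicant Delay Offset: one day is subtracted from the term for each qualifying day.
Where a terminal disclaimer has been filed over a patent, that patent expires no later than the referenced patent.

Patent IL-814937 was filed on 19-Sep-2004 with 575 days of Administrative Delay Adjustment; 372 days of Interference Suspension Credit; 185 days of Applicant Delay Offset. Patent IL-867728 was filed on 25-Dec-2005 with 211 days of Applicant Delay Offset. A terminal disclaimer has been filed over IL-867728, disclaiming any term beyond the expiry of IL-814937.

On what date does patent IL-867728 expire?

Natural term of IL-867728:
  Base: filing + 25 years → 25 December 2030.
  Applicant Delay Offset: −211 days → 28 May 2030.
Expiry of referenced patent IL-814937:
  Base: filing + 25 years → 19 September 2029.
  Administrative Delay Adjustment: +575 days → 17 April 2031.
  Interference Suspension Credit: +372 days → 23 April 2032.
  Applicant Delay Offset: −185 days → 21 October 2031.
Terminal disclaimer: IL-867728 expires on the earlier of 28 May 2030 and 21 October 2031.

May 28, 2030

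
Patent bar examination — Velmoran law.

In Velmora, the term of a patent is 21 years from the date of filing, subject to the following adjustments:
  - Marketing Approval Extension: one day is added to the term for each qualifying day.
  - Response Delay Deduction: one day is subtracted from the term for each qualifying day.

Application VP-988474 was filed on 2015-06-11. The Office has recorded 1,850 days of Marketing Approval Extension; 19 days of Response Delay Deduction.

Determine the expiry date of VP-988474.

2041-06-16

Base term: filing date + 21 years → 11 June 2036.
Marketing Approval Extension: +1850 days → 5 July 2041.
Response Delay Deduction: −19 days → 16 June 2041.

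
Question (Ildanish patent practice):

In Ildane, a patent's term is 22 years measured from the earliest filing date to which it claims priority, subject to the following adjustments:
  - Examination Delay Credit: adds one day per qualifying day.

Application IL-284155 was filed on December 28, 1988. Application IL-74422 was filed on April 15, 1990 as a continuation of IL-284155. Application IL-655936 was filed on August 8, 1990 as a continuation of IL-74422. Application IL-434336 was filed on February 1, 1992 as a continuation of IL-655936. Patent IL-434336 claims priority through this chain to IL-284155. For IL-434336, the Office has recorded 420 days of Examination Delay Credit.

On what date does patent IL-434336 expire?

Earliest priority filing: 28 December 1988.
Base term: 28 December 1988 + 22 years → 28 December 2010.
Examination Delay Credit: +420 days → 21 February 2012.

2012-02-21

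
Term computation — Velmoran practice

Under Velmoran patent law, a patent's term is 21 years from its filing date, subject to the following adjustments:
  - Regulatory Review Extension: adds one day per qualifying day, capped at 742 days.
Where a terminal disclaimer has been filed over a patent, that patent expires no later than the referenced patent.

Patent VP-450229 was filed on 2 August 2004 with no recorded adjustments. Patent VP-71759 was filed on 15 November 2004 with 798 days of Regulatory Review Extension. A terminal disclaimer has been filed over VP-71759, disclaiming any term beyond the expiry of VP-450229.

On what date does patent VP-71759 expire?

Natural term of VP-71759:
  Base: filing + 21 years → 15 November 2025.
  Regulatory Review Extension: 798 days claimed exceeds the 742-day cap, so +742 days → 27 November 2027.
Expiry of referenced patent VP-450229:
  Base: filing + 21 years → 2 August 2025.
Terminal disclaimer: VP-71759 expires on the earlier of 27 November 2027 and 2 August 2025.

2025-08-02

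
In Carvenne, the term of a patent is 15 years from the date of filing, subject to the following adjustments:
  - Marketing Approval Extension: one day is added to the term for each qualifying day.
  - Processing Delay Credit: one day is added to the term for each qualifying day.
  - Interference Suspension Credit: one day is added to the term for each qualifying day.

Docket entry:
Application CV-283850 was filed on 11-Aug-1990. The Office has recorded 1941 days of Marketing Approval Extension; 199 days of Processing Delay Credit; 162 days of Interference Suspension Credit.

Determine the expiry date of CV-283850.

2011-11-30

Base term: filing date + 15 years → 11 August 2005.
Marketing Approval Extension: +1941 days → 4 December 2010.
Processing Delay Credit: +199 days → 21 June 2011.
Interference Suspension Credit: +162 days → 30 November 2011.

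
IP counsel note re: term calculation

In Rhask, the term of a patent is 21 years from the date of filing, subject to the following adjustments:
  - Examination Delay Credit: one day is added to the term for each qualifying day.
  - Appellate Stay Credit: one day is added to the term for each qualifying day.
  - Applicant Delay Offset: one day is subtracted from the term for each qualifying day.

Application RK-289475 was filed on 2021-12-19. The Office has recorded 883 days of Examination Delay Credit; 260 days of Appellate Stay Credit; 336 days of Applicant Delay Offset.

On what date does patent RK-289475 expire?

Base term: filing date + 21 years → 19 December 2042.
Examination Delay Credit: +883 days → 20 May 2045.
Appellate Stay Credit: +260 days → 4 February 2046.
Applicant Delay Offset: −336 days → 5 March 2045.

2045-03-05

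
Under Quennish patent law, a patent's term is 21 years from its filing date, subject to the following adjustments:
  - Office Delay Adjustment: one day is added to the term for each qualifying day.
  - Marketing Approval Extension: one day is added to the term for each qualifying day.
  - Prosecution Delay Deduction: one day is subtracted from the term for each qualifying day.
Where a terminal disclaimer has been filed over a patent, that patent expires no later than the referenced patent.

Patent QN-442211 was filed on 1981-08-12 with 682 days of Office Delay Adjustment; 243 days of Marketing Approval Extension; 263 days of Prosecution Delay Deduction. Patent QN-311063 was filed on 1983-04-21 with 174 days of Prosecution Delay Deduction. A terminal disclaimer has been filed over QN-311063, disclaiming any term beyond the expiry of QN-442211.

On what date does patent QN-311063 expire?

2003-10-30

Natural term of QN-311063:
  Base: filing + 21 years → 21 April 2004.
  Prosecution Delay Deduction: −174 days → 30 October 2003.
Expiry of referenced patent QN-442211:
  Base: filing + 21 years → 12 August 2002.
  Office Delay Adjustment: +682 days → 24 June 2004.
  Marketing Approval Extension: +243 days → 22 February 2005.
  Prosecution Delay Deduction: −263 days → 4 June 2004.
Terminal disclaimer: QN-311063 expires on the earlier of 30 October 2003 and 4 June 2004.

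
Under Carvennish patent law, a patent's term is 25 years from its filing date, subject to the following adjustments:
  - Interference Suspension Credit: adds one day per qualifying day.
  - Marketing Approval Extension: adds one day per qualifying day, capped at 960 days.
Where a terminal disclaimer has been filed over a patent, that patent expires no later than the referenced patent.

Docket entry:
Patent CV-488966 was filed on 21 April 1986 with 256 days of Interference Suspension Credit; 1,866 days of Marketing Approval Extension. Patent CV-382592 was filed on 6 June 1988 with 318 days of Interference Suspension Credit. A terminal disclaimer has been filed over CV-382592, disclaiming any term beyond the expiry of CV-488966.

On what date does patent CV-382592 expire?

Natural term of CV-382592:
  Base: filing + 25 years → 6 June 2013.
  Interference Suspension Credit: +318 days → 20 April 2014.
Expiry of referenced patent CV-488966:
  Base: filing + 25 years → 21 April 2011.
  Interference Suspension Credit: +256 days → 2 January 2012.
  Marketing Approval Extension: 1866 days claimed exceeds the 960-day cap, so +960 days → 19 August 2014.
Terminal disclaimer: CV-382592 expires on the earlier of 20 April 2014 and 19 August 2014.

April 20, 2014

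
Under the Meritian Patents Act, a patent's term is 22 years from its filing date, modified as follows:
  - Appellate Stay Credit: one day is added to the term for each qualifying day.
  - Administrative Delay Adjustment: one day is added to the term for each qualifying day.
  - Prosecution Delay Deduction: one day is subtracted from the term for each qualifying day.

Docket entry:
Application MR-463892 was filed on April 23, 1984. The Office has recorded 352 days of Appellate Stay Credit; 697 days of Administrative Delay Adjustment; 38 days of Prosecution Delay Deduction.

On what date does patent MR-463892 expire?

2009-01-28

Base term: filing date + 22 years → 23 April 2006.
Appellate Stay Credit: +352 days → 10 April 2007.
Administrative Delay Adjustment: +697 days → 7 March 2009.
Prosecution Delay Deduction: −38 days → 28 January 2009.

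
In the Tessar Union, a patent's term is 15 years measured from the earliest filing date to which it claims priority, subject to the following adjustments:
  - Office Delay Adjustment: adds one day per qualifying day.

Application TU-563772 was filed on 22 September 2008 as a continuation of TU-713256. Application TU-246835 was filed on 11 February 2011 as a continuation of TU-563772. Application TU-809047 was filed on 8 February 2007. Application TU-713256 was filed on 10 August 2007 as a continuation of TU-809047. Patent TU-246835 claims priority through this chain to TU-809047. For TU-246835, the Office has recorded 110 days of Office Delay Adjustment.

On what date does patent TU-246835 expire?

May 29, 2022

Earliest priority filing: 8 February 2007.
Base term: 8 February 2007 + 15 years → 8 February 2022.
Office Delay Adjustment: +110 days → 29 May 2022.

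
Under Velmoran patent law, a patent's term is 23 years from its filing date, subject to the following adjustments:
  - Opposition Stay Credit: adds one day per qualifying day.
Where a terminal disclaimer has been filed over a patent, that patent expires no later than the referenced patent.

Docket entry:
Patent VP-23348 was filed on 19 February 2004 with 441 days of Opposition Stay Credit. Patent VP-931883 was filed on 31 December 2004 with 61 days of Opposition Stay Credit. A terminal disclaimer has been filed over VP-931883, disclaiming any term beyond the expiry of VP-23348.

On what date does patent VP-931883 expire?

March 1, 2028

Natural term of VP-931883:
  Base: filing + 23 years → 31 December 2027.
  Opposition Stay Credit: +61 days → 1 March 2028.
Expiry of referenced patent VP-23348:
  Base: filing + 23 years → 19 February 2027.
  Opposition Stay Credit: +441 days → 5 May 2028.
Terminal disclaimer: VP-931883 expires on the earlier of 1 March 2028 and 5 May 2028.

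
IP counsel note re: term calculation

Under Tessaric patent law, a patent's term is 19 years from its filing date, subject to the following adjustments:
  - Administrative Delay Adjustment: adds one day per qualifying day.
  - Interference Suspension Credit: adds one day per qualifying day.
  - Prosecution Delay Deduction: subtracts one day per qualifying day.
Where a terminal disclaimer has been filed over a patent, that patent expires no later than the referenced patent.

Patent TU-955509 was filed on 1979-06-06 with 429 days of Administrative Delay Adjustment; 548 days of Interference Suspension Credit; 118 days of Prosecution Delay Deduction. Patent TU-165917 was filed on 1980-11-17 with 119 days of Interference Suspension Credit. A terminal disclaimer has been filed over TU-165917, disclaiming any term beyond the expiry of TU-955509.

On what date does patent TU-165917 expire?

2000-03-15

Natural term of TU-165917:
  Base: filing + 19 years → 17 November 1999.
  Interference Suspension Credit: +119 days → 15 March 2000.
Expiry of referenced patent TU-955509:
  Base: filing + 19 years → 6 June 1998.
  Administrative Delay Adjustment: +429 days → 9 August 1999.
  Interference Suspension Credit: +548 days → 7 February 2001.
  Prosecution Delay Deduction: −118 days → 12 October 2000.
Terminal disclaimer: TU-165917 expires on the earlier of 15 March 2000 and 12 October 2000.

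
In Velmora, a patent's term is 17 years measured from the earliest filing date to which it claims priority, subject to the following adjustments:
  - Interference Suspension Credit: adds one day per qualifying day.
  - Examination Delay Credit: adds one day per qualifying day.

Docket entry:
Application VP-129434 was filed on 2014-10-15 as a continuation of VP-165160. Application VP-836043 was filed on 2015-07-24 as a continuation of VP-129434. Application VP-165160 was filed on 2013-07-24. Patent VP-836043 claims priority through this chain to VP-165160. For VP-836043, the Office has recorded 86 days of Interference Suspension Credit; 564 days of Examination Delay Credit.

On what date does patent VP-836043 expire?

May 4, 2032

Earliest priority filing: 24 July 2013.
Base term: 24 July 2013 + 17 years → 24 July 2030.
Interference Suspension Credit: +86 days → 18 October 2030.
Examination Delay Credit: +564 days → 4 May 2032.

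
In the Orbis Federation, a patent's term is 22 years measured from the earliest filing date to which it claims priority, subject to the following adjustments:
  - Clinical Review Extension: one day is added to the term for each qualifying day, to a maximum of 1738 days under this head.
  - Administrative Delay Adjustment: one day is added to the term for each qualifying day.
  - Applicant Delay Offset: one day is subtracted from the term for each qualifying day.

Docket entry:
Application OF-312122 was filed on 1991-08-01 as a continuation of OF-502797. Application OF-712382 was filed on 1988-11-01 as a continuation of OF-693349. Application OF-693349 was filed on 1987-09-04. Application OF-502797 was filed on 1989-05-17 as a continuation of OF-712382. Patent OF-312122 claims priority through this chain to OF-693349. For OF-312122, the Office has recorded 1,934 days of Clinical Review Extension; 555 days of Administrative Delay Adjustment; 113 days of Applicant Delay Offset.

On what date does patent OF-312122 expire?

Earliest priority filing: 4 September 1987.
Base term: 4 September 1987 + 22 years → 4 September 2009.
Clinical Review Extension: 1934 days claimed exceeds the 1738-day cap, so +1738 days → 8 June 2014.
Administrative Delay Adjustment: +555 days → 15 December 2015.
Applicant Delay Offset: −113 days → 24 August 2015.

August 24, 2015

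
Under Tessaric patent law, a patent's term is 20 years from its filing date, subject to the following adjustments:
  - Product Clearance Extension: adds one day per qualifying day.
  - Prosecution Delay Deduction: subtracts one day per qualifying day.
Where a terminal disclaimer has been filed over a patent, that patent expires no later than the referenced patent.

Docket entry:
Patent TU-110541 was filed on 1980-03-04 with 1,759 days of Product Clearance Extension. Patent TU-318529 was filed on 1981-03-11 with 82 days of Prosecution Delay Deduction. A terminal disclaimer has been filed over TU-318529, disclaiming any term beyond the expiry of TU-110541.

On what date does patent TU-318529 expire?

December 19, 2000

Natural term of TU-318529:
  Base: filing + 20 years → 11 March 2001.
  Prosecution Delay Deduction: −82 days → 19 December 2000.
Expiry of referenced patent TU-110541:
  Base: filing + 20 years → 4 March 2000.
  Product Clearance Extension: +1759 days → 27 December 2004.
Terminal disclaimer: TU-318529 expires on the earlier of 19 December 2000 and 27 December 2004.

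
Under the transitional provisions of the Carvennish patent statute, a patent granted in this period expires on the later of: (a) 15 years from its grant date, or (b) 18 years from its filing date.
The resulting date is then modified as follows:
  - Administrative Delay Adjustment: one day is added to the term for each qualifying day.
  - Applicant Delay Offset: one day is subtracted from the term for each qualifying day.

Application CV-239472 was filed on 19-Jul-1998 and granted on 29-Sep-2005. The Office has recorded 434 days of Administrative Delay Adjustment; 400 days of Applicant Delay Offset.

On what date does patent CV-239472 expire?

(a) grant + 15 years → 29 September 2020.
(b) filing + 18 years → 19 July 2016.
Later of the two: 29 September 2020.
Administrative Delay Adjustment: +434 days → 7 December 2021.
Applicant Delay Offset: −400 days → 2 November 2020.

2020-11-02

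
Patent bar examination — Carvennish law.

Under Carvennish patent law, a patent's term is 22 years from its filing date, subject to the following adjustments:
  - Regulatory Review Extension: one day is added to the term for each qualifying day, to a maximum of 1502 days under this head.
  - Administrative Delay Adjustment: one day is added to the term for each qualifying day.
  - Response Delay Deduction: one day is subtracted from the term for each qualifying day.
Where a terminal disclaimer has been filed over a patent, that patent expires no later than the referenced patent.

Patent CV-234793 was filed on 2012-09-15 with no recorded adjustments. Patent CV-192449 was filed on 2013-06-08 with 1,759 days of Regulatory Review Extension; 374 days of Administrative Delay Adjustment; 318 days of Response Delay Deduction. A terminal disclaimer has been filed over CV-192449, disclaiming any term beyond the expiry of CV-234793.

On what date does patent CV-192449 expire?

2034-09-15

Natural term of CV-192449:
  Base: filing + 22 years → 8 June 2035.
  Regulatory Review Extension: 1759 days claimed exceeds the 1502-day cap, so +1502 days → 19 July 2039.
  Administrative Delay Adjustment: +374 days → 27 July 2040.
  Response Delay Deduction: −318 days → 13 September 2039.
Expiry of referenced patent CV-234793:
  Base: filing + 22 years → 15 September 2034.
Terminal disclaimer: CV-192449 expires on the earlier of 13 September 2039 and 15 September 2034.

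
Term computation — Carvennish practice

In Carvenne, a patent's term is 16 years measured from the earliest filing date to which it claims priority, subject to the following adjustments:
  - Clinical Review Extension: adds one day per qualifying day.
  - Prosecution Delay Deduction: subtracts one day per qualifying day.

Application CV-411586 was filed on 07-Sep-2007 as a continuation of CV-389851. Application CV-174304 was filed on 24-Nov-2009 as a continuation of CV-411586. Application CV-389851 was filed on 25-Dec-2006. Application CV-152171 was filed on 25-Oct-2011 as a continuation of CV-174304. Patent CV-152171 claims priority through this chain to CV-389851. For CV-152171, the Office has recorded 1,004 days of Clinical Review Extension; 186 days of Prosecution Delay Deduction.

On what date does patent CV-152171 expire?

Earliest priority filing: 25 December 2006.
Base term: 25 December 2006 + 16 years → 25 December 2022.
Clinical Review Extension: +1004 days → 24 September 2025.
Prosecution Delay Deduction: −186 days → 22 March 2025.

March 22, 2025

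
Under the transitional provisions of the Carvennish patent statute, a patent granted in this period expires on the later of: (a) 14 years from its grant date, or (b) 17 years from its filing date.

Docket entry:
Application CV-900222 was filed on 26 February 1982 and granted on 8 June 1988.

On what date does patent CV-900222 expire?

(a) grant + 14 years → 8 June 2002.
(b) filing + 17 years → 26 February 1999.
Later of the two: 8 June 2002.

2002-06-08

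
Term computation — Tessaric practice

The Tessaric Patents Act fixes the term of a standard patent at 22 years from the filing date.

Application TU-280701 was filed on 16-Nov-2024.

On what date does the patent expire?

Filing date + 22 years → 16 November 2046.

2046-11-16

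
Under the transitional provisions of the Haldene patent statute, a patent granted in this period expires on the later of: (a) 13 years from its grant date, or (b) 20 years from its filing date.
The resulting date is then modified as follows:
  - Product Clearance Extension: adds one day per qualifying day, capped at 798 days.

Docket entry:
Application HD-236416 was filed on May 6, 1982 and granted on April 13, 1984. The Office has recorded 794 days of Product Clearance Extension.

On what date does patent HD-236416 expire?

(a) grant + 13 years → 13 April 1997.
(b) filing + 20 years → 6 May 2002.
Later of the two: 6 May 2002.
Product Clearance Extension: 794 days (within the 798-day cap) → +794 days → 8 July 2004.

July 8, 2004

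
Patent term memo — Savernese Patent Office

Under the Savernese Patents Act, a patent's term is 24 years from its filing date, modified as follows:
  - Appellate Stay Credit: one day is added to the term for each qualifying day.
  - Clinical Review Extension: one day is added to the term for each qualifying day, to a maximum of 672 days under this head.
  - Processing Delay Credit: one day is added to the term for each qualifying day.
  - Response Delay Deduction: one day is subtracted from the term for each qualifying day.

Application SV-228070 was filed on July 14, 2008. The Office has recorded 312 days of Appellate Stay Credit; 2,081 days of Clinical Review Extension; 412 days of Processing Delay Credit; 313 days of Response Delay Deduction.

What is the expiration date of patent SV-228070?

Base term: filing date + 24 years → 14 July 2032.
Appellate Stay Credit: +312 days → 22 May 2033.
Clinical Review Extension: 2081 days claimed exceeds the 672-day cap, so +672 days → 25 March 2035.
Processing Delay Credit: +412 days → 10 May 2036.
Response Delay Deduction: −313 days → 2 July 2035.

July 2, 2035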